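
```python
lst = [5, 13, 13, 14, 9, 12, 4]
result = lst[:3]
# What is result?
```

lst has length 7. The slice lst[:3] selects indices [0, 1, 2] (0->5, 1->13, 2->13), giving [5, 13, 13].

[5, 13, 13]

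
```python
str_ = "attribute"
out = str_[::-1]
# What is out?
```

str_ has length 9. The slice str_[::-1] selects indices [8, 7, 6, 5, 4, 3, 2, 1, 0] (8->'e', 7->'t', 6->'u', 5->'b', 4->'i', 3->'r', 2->'t', 1->'t', 0->'a'), giving 'etubirtta'.

'etubirtta'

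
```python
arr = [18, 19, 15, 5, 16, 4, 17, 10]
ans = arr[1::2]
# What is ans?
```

arr has length 8. The slice arr[1::2] selects indices [1, 3, 5, 7] (1->19, 3->5, 5->4, 7->10), giving [19, 5, 4, 10].

[19, 5, 4, 10]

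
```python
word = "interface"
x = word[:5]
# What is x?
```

word has length 9. The slice word[:5] selects indices [0, 1, 2, 3, 4] (0->'i', 1->'n', 2->'t', 3->'e', 4->'r'), giving 'inter'.

'inter'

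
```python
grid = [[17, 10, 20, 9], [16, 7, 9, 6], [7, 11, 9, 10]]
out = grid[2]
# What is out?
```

grid has 3 rows. Row 2 is [7, 11, 9, 10].

[7, 11, 9, 10]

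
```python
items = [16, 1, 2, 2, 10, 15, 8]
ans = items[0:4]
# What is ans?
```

items has length 7. The slice items[0:4] selects indices [0, 1, 2, 3] (0->16, 1->1, 2->2, 3->2), giving [16, 1, 2, 2].

[16, 1, 2, 2]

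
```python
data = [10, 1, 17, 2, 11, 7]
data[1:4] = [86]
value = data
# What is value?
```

data starts as [10, 1, 17, 2, 11, 7] (length 6). The slice data[1:4] covers indices [1, 2, 3] with values [1, 17, 2]. Replacing that slice with [86] (different length) produces [10, 86, 11, 7].

[10, 86, 11, 7]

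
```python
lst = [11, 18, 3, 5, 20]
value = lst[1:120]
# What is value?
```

lst has length 5. The slice lst[1:120] selects indices [1, 2, 3, 4] (1->18, 2->3, 3->5, 4->20), giving [18, 3, 5, 20].

[18, 3, 5, 20]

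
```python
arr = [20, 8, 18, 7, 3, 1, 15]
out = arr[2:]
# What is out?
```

arr has length 7. The slice arr[2:] selects indices [2, 3, 4, 5, 6] (2->18, 3->7, 4->3, 5->1, 6->15), giving [18, 7, 3, 1, 15].

[18, 7, 3, 1, 15]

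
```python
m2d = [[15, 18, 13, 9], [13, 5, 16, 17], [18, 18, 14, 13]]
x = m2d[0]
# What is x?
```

m2d has 3 rows. Row 0 is [15, 18, 13, 9].

[15, 18, 13, 9]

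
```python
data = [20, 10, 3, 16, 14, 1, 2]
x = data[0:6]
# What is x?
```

data has length 7. The slice data[0:6] selects indices [0, 1, 2, 3, 4, 5] (0->20, 1->10, 2->3, 3->16, 4->14, 5->1), giving [20, 10, 3, 16, 14, 1].

[20, 10, 3, 16, 14, 1]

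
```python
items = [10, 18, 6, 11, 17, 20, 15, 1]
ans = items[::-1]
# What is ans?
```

items has length 8. The slice items[::-1] selects indices [7, 6, 5, 4, 3, 2, 1, 0] (7->1, 6->15, 5->20, 4->17, 3->11, 2->6, 1->18, 0->10), giving [1, 15, 20, 17, 11, 6, 18, 10].

[1, 15, 20, 17, 11, 6, 18, 10]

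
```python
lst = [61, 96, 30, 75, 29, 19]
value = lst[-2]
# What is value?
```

lst has length 6. Negative index -2 maps to positive index 6 + (-2) = 4. lst[4] = 29.

29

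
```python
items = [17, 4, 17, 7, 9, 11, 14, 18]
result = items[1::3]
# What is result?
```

items has length 8. The slice items[1::3] selects indices [1, 4, 7] (1->4, 4->9, 7->18), giving [4, 9, 18].

[4, 9, 18]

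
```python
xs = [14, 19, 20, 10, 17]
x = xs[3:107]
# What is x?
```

xs has length 5. The slice xs[3:107] selects indices [3, 4] (3->10, 4->17), giving [10, 17].

[10, 17]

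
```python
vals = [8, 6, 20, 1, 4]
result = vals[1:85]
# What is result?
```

vals has length 5. The slice vals[1:85] selects indices [1, 2, 3, 4] (1->6, 2->20, 3->1, 4->4), giving [6, 20, 1, 4].

[6, 20, 1, 4]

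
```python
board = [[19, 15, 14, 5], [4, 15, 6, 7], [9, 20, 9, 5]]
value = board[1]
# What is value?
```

board has 3 rows. Row 1 is [4, 15, 6, 7].

[4, 15, 6, 7]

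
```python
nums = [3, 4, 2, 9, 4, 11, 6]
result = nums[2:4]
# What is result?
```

nums has length 7. The slice nums[2:4] selects indices [2, 3] (2->2, 3->9), giving [2, 9].

[2, 9]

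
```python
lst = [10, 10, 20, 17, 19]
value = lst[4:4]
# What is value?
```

lst has length 5. The slice lst[4:4] resolves to an empty index range, so the result is [].

[]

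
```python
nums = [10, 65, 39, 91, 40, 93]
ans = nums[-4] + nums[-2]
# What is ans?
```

nums has length 6. Negative index -4 maps to positive index 6 + (-4) = 2. nums[2] = 39.
nums has length 6. Negative index -2 maps to positive index 6 + (-2) = 4. nums[4] = 40.
Sum: 39 + 40 = 79.

79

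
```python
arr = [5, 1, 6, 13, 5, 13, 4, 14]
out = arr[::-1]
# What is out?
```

arr has length 8. The slice arr[::-1] selects indices [7, 6, 5, 4, 3, 2, 1, 0] (7->14, 6->4, 5->13, 4->5, 3->13, 2->6, 1->1, 0->5), giving [14, 4, 13, 5, 13, 6, 1, 5].

[14, 4, 13, 5, 13, 6, 1, 5]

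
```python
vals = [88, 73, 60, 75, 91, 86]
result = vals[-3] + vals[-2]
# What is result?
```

vals has length 6. Negative index -3 maps to positive index 6 + (-3) = 3. vals[3] = 75.
vals has length 6. Negative index -2 maps to positive index 6 + (-2) = 4. vals[4] = 91.
Sum: 75 + 91 = 166.

166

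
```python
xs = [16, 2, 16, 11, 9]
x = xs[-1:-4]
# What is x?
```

xs has length 5. The slice xs[-1:-4] resolves to an empty index range, so the result is [].

[]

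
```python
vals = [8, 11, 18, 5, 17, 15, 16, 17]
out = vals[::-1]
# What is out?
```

vals has length 8. The slice vals[::-1] selects indices [7, 6, 5, 4, 3, 2, 1, 0] (7->17, 6->16, 5->15, 4->17, 3->5, 2->18, 1->11, 0->8), giving [17, 16, 15, 17, 5, 18, 11, 8].

[17, 16, 15, 17, 5, 18, 11, 8]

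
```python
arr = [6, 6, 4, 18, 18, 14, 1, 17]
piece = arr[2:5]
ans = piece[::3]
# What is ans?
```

arr has length 8. The slice arr[2:5] selects indices [2, 3, 4] (2->4, 3->18, 4->18), giving [4, 18, 18]. So piece = [4, 18, 18]. piece has length 3. The slice piece[::3] selects indices [0] (0->4), giving [4].

[4]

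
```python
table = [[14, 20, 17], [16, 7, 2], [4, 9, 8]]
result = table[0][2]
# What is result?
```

table[0] = [14, 20, 17]. Taking column 2 of that row yields 17.

17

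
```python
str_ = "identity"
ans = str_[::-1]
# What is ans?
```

str_ has length 8. The slice str_[::-1] selects indices [7, 6, 5, 4, 3, 2, 1, 0] (7->'y', 6->'t', 5->'i', 4->'t', 3->'n', 2->'e', 1->'d', 0->'i'), giving 'ytitnedi'.

'ytitnedi'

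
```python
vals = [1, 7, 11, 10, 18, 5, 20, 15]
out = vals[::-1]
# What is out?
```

vals has length 8. The slice vals[::-1] selects indices [7, 6, 5, 4, 3, 2, 1, 0] (7->15, 6->20, 5->5, 4->18, 3->10, 2->11, 1->7, 0->1), giving [15, 20, 5, 18, 10, 11, 7, 1].

[15, 20, 5, 18, 10, 11, 7, 1]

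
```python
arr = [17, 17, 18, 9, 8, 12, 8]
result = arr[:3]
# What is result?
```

arr has length 7. The slice arr[:3] selects indices [0, 1, 2] (0->17, 1->17, 2->18), giving [17, 17, 18].

[17, 17, 18]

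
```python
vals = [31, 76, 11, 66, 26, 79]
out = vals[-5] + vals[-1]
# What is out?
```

vals has length 6. Negative index -5 maps to positive index 6 + (-5) = 1. vals[1] = 76.
vals has length 6. Negative index -1 maps to positive index 6 + (-1) = 5. vals[5] = 79.
Sum: 76 + 79 = 155.

155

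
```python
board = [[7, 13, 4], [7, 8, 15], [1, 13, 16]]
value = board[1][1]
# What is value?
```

board[1] = [7, 8, 15]. Taking column 1 of that row yields 8.

8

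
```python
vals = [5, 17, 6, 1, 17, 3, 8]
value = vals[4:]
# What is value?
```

vals has length 7. The slice vals[4:] selects indices [4, 5, 6] (4->17, 5->3, 6->8), giving [17, 3, 8].

[17, 3, 8]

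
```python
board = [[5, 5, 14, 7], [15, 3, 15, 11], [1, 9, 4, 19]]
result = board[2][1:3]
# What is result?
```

board[2] = [1, 9, 4, 19]. board[2] has length 4. The slice board[2][1:3] selects indices [1, 2] (1->9, 2->4), giving [9, 4].

[9, 4]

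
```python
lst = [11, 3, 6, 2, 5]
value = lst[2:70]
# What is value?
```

lst has length 5. The slice lst[2:70] selects indices [2, 3, 4] (2->6, 3->2, 4->5), giving [6, 2, 5].

[6, 2, 5]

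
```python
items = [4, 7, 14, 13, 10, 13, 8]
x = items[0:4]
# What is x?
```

items has length 7. The slice items[0:4] selects indices [0, 1, 2, 3] (0->4, 1->7, 2->14, 3->13), giving [4, 7, 14, 13].

[4, 7, 14, 13]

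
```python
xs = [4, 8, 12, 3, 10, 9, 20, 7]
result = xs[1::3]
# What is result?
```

xs has length 8. The slice xs[1::3] selects indices [1, 4, 7] (1->8, 4->10, 7->7), giving [8, 10, 7].

[8, 10, 7]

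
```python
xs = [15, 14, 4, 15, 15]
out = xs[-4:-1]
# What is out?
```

xs has length 5. The slice xs[-4:-1] selects indices [1, 2, 3] (1->14, 2->4, 3->15), giving [14, 4, 15].

[14, 4, 15]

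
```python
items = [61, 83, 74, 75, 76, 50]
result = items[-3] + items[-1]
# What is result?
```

items has length 6. Negative index -3 maps to positive index 6 + (-3) = 3. items[3] = 75.
items has length 6. Negative index -1 maps to positive index 6 + (-1) = 5. items[5] = 50.
Sum: 75 + 50 = 125.

125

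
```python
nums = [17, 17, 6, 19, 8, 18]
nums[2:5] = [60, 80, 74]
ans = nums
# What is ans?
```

nums starts as [17, 17, 6, 19, 8, 18] (length 6). The slice nums[2:5] covers indices [2, 3, 4] with values [6, 19, 8]. Replacing that slice with [60, 80, 74] (same length) produces [17, 17, 60, 80, 74, 18].

[17, 17, 60, 80, 74, 18]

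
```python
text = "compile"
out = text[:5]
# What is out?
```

text has length 7. The slice text[:5] selects indices [0, 1, 2, 3, 4] (0->'c', 1->'o', 2->'m', 3->'p', 4->'i'), giving 'compi'.

'compi'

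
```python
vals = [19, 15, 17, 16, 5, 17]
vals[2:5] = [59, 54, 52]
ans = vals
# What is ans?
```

vals starts as [19, 15, 17, 16, 5, 17] (length 6). The slice vals[2:5] covers indices [2, 3, 4] with values [17, 16, 5]. Replacing that slice with [59, 54, 52] (same length) produces [19, 15, 59, 54, 52, 17].

[19, 15, 59, 54, 52, 17]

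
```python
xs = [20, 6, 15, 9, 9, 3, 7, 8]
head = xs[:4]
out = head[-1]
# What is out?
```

xs has length 8. The slice xs[:4] selects indices [0, 1, 2, 3] (0->20, 1->6, 2->15, 3->9), giving [20, 6, 15, 9]. So head = [20, 6, 15, 9]. Then head[-1] = 9.

9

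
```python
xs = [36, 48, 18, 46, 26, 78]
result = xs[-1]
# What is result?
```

xs has length 6. Negative index -1 maps to positive index 6 + (-1) = 5. xs[5] = 78.

78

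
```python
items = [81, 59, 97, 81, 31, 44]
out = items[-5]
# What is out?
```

items has length 6. Negative index -5 maps to positive index 6 + (-5) = 1. items[1] = 59.

59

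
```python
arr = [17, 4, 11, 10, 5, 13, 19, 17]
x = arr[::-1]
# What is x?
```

arr has length 8. The slice arr[::-1] selects indices [7, 6, 5, 4, 3, 2, 1, 0] (7->17, 6->19, 5->13, 4->5, 3->10, 2->11, 1->4, 0->17), giving [17, 19, 13, 5, 10, 11, 4, 17].

[17, 19, 13, 5, 10, 11, 4, 17]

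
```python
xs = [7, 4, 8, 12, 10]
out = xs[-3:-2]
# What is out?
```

xs has length 5. The slice xs[-3:-2] selects indices [2] (2->8), giving [8].

[8]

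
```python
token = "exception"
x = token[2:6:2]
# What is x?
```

token has length 9. The slice token[2:6:2] selects indices [2, 4] (2->'c', 4->'p'), giving 'cp'.

'cp'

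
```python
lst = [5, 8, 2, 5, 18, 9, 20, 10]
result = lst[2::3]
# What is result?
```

lst has length 8. The slice lst[2::3] selects indices [2, 5] (2->2, 5->9), giving [2, 9].

[2, 9]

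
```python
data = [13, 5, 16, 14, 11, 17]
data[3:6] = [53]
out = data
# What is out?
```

data starts as [13, 5, 16, 14, 11, 17] (length 6). The slice data[3:6] covers indices [3, 4, 5] with values [14, 11, 17]. Replacing that slice with [53] (different length) produces [13, 5, 16, 53].

[13, 5, 16, 53]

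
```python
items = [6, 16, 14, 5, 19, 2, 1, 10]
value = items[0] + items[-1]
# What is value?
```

items has length 8. items[0] = 6.
items has length 8. Negative index -1 maps to positive index 8 + (-1) = 7. items[7] = 10.
Sum: 6 + 10 = 16.

16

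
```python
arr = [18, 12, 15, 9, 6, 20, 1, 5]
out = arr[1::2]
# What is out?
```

arr has length 8. The slice arr[1::2] selects indices [1, 3, 5, 7] (1->12, 3->9, 5->20, 7->5), giving [12, 9, 20, 5].

[12, 9, 20, 5]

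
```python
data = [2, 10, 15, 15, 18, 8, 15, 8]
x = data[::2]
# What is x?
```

data has length 8. The slice data[::2] selects indices [0, 2, 4, 6] (0->2, 2->15, 4->18, 6->15), giving [2, 15, 18, 15].

[2, 15, 18, 15]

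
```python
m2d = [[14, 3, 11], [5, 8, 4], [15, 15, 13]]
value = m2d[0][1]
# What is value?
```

m2d[0] = [14, 3, 11]. Taking column 1 of that row yields 3.

3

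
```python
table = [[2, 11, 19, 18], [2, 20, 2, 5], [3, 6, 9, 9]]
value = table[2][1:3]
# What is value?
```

table[2] = [3, 6, 9, 9]. table[2] has length 4. The slice table[2][1:3] selects indices [1, 2] (1->6, 2->9), giving [6, 9].

[6, 9]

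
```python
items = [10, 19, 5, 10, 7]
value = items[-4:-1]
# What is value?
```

items has length 5. The slice items[-4:-1] selects indices [1, 2, 3] (1->19, 2->5, 3->10), giving [19, 5, 10].

[19, 5, 10]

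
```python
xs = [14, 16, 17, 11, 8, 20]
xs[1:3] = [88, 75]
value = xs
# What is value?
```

xs starts as [14, 16, 17, 11, 8, 20] (length 6). The slice xs[1:3] covers indices [1, 2] with values [16, 17]. Replacing that slice with [88, 75] (same length) produces [14, 88, 75, 11, 8, 20].

[14, 88, 75, 11, 8, 20]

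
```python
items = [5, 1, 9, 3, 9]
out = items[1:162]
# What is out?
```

items has length 5. The slice items[1:162] selects indices [1, 2, 3, 4] (1->1, 2->9, 3->3, 4->9), giving [1, 9, 3, 9].

[1, 9, 3, 9]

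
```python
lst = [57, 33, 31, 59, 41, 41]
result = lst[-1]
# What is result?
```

lst has length 6. Negative index -1 maps to positive index 6 + (-1) = 5. lst[5] = 41.

41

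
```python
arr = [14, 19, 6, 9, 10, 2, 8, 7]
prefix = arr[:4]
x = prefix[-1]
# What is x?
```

arr has length 8. The slice arr[:4] selects indices [0, 1, 2, 3] (0->14, 1->19, 2->6, 3->9), giving [14, 19, 6, 9]. So prefix = [14, 19, 6, 9]. Then prefix[-1] = 9.

9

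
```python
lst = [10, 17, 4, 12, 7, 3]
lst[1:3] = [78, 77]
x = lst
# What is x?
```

lst starts as [10, 17, 4, 12, 7, 3] (length 6). The slice lst[1:3] covers indices [1, 2] with values [17, 4]. Replacing that slice with [78, 77] (same length) produces [10, 78, 77, 12, 7, 3].

[10, 78, 77, 12, 7, 3]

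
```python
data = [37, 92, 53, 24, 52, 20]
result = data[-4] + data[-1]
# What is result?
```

data has length 6. Negative index -4 maps to positive index 6 + (-4) = 2. data[2] = 53.
data has length 6. Negative index -1 maps to positive index 6 + (-1) = 5. data[5] = 20.
Sum: 53 + 20 = 73.

73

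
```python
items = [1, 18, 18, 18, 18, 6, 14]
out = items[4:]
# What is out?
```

items has length 7. The slice items[4:] selects indices [4, 5, 6] (4->18, 5->6, 6->14), giving [18, 6, 14].

[18, 6, 14]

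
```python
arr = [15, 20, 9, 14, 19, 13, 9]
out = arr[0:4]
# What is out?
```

arr has length 7. The slice arr[0:4] selects indices [0, 1, 2, 3] (0->15, 1->20, 2->9, 3->14), giving [15, 20, 9, 14].

[15, 20, 9, 14]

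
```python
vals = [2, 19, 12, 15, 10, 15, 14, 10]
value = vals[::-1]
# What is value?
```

vals has length 8. The slice vals[::-1] selects indices [7, 6, 5, 4, 3, 2, 1, 0] (7->10, 6->14, 5->15, 4->10, 3->15, 2->12, 1->19, 0->2), giving [10, 14, 15, 10, 15, 12, 19, 2].

[10, 14, 15, 10, 15, 12, 19, 2]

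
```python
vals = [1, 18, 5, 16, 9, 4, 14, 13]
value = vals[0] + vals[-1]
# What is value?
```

vals has length 8. vals[0] = 1.
vals has length 8. Negative index -1 maps to positive index 8 + (-1) = 7. vals[7] = 13.
Sum: 1 + 13 = 14.

14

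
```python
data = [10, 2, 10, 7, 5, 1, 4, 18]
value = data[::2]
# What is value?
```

data has length 8. The slice data[::2] selects indices [0, 2, 4, 6] (0->10, 2->10, 4->5, 6->4), giving [10, 10, 5, 4].

[10, 10, 5, 4]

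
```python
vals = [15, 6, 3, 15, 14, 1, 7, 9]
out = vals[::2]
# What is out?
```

vals has length 8. The slice vals[::2] selects indices [0, 2, 4, 6] (0->15, 2->3, 4->14, 6->7), giving [15, 3, 14, 7].

[15, 3, 14, 7]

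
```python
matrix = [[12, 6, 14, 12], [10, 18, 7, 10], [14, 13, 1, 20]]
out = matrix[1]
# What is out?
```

matrix has 3 rows. Row 1 is [10, 18, 7, 10].

[10, 18, 7, 10]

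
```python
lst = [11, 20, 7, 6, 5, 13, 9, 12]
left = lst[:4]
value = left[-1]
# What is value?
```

lst has length 8. The slice lst[:4] selects indices [0, 1, 2, 3] (0->11, 1->20, 2->7, 3->6), giving [11, 20, 7, 6]. So left = [11, 20, 7, 6]. Then left[-1] = 6.

6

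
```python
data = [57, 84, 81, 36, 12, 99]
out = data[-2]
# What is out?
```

data has length 6. Negative index -2 maps to positive index 6 + (-2) = 4. data[4] = 12.

12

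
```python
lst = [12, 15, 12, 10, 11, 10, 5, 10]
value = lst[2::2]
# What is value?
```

lst has length 8. The slice lst[2::2] selects indices [2, 4, 6] (2->12, 4->11, 6->5), giving [12, 11, 5].

[12, 11, 5]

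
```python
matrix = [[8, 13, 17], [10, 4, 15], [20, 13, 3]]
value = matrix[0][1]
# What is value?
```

matrix[0] = [8, 13, 17]. Taking column 1 of that row yields 13.

13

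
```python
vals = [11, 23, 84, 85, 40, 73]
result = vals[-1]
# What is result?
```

vals has length 6. Negative index -1 maps to positive index 6 + (-1) = 5. vals[5] = 73.

73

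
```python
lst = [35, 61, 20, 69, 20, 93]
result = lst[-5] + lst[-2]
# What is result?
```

lst has length 6. Negative index -5 maps to positive index 6 + (-5) = 1. lst[1] = 61.
lst has length 6. Negative index -2 maps to positive index 6 + (-2) = 4. lst[4] = 20.
Sum: 61 + 20 = 81.

81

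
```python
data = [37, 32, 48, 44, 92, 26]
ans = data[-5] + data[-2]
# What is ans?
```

data has length 6. Negative index -5 maps to positive index 6 + (-5) = 1. data[1] = 32.
data has length 6. Negative index -2 maps to positive index 6 + (-2) = 4. data[4] = 92.
Sum: 32 + 92 = 124.

124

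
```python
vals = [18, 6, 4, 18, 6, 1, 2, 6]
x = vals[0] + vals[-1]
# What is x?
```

vals has length 8. vals[0] = 18.
vals has length 8. Negative index -1 maps to positive index 8 + (-1) = 7. vals[7] = 6.
Sum: 18 + 6 = 24.

24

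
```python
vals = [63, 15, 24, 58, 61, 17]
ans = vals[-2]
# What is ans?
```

vals has length 6. Negative index -2 maps to positive index 6 + (-2) = 4. vals[4] = 61.

61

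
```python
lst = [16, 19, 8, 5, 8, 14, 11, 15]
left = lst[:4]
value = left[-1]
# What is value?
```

lst has length 8. The slice lst[:4] selects indices [0, 1, 2, 3] (0->16, 1->19, 2->8, 3->5), giving [16, 19, 8, 5]. So left = [16, 19, 8, 5]. Then left[-1] = 5.

5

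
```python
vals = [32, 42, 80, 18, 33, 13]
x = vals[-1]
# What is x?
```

vals has length 6. Negative index -1 maps to positive index 6 + (-1) = 5. vals[5] = 13.

13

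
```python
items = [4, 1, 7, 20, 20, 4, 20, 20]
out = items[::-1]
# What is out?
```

items has length 8. The slice items[::-1] selects indices [7, 6, 5, 4, 3, 2, 1, 0] (7->20, 6->20, 5->4, 4->20, 3->20, 2->7, 1->1, 0->4), giving [20, 20, 4, 20, 20, 7, 1, 4].

[20, 20, 4, 20, 20, 7, 1, 4]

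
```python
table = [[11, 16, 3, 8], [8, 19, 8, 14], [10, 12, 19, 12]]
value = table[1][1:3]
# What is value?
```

table[1] = [8, 19, 8, 14]. table[1] has length 4. The slice table[1][1:3] selects indices [1, 2] (1->19, 2->8), giving [19, 8].

[19, 8]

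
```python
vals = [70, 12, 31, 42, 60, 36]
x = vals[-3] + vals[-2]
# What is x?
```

vals has length 6. Negative index -3 maps to positive index 6 + (-3) = 3. vals[3] = 42.
vals has length 6. Negative index -2 maps to positive index 6 + (-2) = 4. vals[4] = 60.
Sum: 42 + 60 = 102.

102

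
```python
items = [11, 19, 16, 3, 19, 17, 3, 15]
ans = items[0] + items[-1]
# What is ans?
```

items has length 8. items[0] = 11.
items has length 8. Negative index -1 maps to positive index 8 + (-1) = 7. items[7] = 15.
Sum: 11 + 15 = 26.

26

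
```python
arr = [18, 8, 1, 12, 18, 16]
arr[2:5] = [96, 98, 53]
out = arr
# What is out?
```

arr starts as [18, 8, 1, 12, 18, 16] (length 6). The slice arr[2:5] covers indices [2, 3, 4] with values [1, 12, 18]. Replacing that slice with [96, 98, 53] (same length) produces [18, 8, 96, 98, 53, 16].

[18, 8, 96, 98, 53, 16]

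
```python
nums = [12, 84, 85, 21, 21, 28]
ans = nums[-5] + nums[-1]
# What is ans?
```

nums has length 6. Negative index -5 maps to positive index 6 + (-5) = 1. nums[1] = 84.
nums has length 6. Negative index -1 maps to positive index 6 + (-1) = 5. nums[5] = 28.
Sum: 84 + 28 = 112.

112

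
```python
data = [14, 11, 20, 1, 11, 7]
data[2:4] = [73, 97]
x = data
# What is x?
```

data starts as [14, 11, 20, 1, 11, 7] (length 6). The slice data[2:4] covers indices [2, 3] with values [20, 1]. Replacing that slice with [73, 97] (same length) produces [14, 11, 73, 97, 11, 7].

[14, 11, 73, 97, 11, 7]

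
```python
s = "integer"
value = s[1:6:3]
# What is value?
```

s has length 7. The slice s[1:6:3] selects indices [1, 4] (1->'n', 4->'g'), giving 'ng'.

'ng'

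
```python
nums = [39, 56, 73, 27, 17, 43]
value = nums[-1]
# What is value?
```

nums has length 6. Negative index -1 maps to positive index 6 + (-1) = 5. nums[5] = 43.

43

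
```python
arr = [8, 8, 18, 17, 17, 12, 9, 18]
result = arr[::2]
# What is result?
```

arr has length 8. The slice arr[::2] selects indices [0, 2, 4, 6] (0->8, 2->18, 4->17, 6->9), giving [8, 18, 17, 9].

[8, 18, 17, 9]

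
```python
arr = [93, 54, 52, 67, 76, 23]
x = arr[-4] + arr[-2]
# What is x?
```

arr has length 6. Negative index -4 maps to positive index 6 + (-4) = 2. arr[2] = 52.
arr has length 6. Negative index -2 maps to positive index 6 + (-2) = 4. arr[4] = 76.
Sum: 52 + 76 = 128.

128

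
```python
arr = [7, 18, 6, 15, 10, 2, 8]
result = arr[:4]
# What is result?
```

arr has length 7. The slice arr[:4] selects indices [0, 1, 2, 3] (0->7, 1->18, 2->6, 3->15), giving [7, 18, 6, 15].

[7, 18, 6, 15]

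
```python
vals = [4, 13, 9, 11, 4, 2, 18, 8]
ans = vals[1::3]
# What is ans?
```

vals has length 8. The slice vals[1::3] selects indices [1, 4, 7] (1->13, 4->4, 7->8), giving [13, 4, 8].

[13, 4, 8]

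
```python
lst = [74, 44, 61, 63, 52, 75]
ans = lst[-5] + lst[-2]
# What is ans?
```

lst has length 6. Negative index -5 maps to positive index 6 + (-5) = 1. lst[1] = 44.
lst has length 6. Negative index -2 maps to positive index 6 + (-2) = 4. lst[4] = 52.
Sum: 44 + 52 = 96.

96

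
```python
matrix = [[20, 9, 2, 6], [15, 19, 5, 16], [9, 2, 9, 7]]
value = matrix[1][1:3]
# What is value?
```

matrix[1] = [15, 19, 5, 16]. matrix[1] has length 4. The slice matrix[1][1:3] selects indices [1, 2] (1->19, 2->5), giving [19, 5].

[19, 5]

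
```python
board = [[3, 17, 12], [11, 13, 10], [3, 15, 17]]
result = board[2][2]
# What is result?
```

board[2] = [3, 15, 17]. Taking column 2 of that row yields 17.

17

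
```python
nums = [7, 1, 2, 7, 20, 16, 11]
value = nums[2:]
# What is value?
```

nums has length 7. The slice nums[2:] selects indices [2, 3, 4, 5, 6] (2->2, 3->7, 4->20, 5->16, 6->11), giving [2, 7, 20, 16, 11].

[2, 7, 20, 16, 11]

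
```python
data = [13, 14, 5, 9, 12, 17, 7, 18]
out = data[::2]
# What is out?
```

data has length 8. The slice data[::2] selects indices [0, 2, 4, 6] (0->13, 2->5, 4->12, 6->7), giving [13, 5, 12, 7].

[13, 5, 12, 7]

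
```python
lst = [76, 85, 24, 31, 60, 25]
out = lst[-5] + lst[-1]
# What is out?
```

lst has length 6. Negative index -5 maps to positive index 6 + (-5) = 1. lst[1] = 85.
lst has length 6. Negative index -1 maps to positive index 6 + (-1) = 5. lst[5] = 25.
Sum: 85 + 25 = 110.

110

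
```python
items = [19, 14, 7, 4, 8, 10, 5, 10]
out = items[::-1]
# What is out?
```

items has length 8. The slice items[::-1] selects indices [7, 6, 5, 4, 3, 2, 1, 0] (7->10, 6->5, 5->10, 4->8, 3->4, 2->7, 1->14, 0->19), giving [10, 5, 10, 8, 4, 7, 14, 19].

[10, 5, 10, 8, 4, 7, 14, 19]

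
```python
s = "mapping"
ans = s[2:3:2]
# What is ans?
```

s has length 7. The slice s[2:3:2] selects indices [2] (2->'p'), giving 'p'.

'p'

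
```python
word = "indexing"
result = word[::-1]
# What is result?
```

word has length 8. The slice word[::-1] selects indices [7, 6, 5, 4, 3, 2, 1, 0] (7->'g', 6->'n', 5->'i', 4->'x', 3->'e', 2->'d', 1->'n', 0->'i'), giving 'gnixedni'.

'gnixedni'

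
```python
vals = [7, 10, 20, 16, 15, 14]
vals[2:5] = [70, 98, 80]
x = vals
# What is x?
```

vals starts as [7, 10, 20, 16, 15, 14] (length 6). The slice vals[2:5] covers indices [2, 3, 4] with values [20, 16, 15]. Replacing that slice with [70, 98, 80] (same length) produces [7, 10, 70, 98, 80, 14].

[7, 10, 70, 98, 80, 14]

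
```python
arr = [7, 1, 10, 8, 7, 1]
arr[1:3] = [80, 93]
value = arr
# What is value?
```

arr starts as [7, 1, 10, 8, 7, 1] (length 6). The slice arr[1:3] covers indices [1, 2] with values [1, 10]. Replacing that slice with [80, 93] (same length) produces [7, 80, 93, 8, 7, 1].

[7, 80, 93, 8, 7, 1]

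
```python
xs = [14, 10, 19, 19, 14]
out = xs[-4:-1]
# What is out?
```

xs has length 5. The slice xs[-4:-1] selects indices [1, 2, 3] (1->10, 2->19, 3->19), giving [10, 19, 19].

[10, 19, 19]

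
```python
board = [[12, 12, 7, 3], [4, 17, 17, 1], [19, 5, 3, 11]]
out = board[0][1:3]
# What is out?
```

board[0] = [12, 12, 7, 3]. board[0] has length 4. The slice board[0][1:3] selects indices [1, 2] (1->12, 2->7), giving [12, 7].

[12, 7]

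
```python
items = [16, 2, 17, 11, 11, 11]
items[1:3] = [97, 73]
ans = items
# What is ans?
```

items starts as [16, 2, 17, 11, 11, 11] (length 6). The slice items[1:3] covers indices [1, 2] with values [2, 17]. Replacing that slice with [97, 73] (same length) produces [16, 97, 73, 11, 11, 11].

[16, 97, 73, 11, 11, 11]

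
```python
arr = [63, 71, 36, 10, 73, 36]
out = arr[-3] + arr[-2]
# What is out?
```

arr has length 6. Negative index -3 maps to positive index 6 + (-3) = 3. arr[3] = 10.
arr has length 6. Negative index -2 maps to positive index 6 + (-2) = 4. arr[4] = 73.
Sum: 10 + 73 = 83.

83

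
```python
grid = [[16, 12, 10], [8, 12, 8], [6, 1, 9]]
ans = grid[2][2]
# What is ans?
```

grid[2] = [6, 1, 9]. Taking column 2 of that row yields 9.

9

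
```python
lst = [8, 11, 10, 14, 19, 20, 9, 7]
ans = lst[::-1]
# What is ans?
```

lst has length 8. The slice lst[::-1] selects indices [7, 6, 5, 4, 3, 2, 1, 0] (7->7, 6->9, 5->20, 4->19, 3->14, 2->10, 1->11, 0->8), giving [7, 9, 20, 19, 14, 10, 11, 8].

[7, 9, 20, 19, 14, 10, 11, 8]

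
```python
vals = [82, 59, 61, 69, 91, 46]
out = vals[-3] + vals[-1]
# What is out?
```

vals has length 6. Negative index -3 maps to positive index 6 + (-3) = 3. vals[3] = 69.
vals has length 6. Negative index -1 maps to positive index 6 + (-1) = 5. vals[5] = 46.
Sum: 69 + 46 = 115.

115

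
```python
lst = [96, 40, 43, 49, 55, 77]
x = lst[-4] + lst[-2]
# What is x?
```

lst has length 6. Negative index -4 maps to positive index 6 + (-4) = 2. lst[2] = 43.
lst has length 6. Negative index -2 maps to positive index 6 + (-2) = 4. lst[4] = 55.
Sum: 43 + 55 = 98.

98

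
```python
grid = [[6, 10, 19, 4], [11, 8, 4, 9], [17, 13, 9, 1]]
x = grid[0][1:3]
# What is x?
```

grid[0] = [6, 10, 19, 4]. grid[0] has length 4. The slice grid[0][1:3] selects indices [1, 2] (1->10, 2->19), giving [10, 19].

[10, 19]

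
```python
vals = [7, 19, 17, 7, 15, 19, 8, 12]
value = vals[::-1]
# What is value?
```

vals has length 8. The slice vals[::-1] selects indices [7, 6, 5, 4, 3, 2, 1, 0] (7->12, 6->8, 5->19, 4->15, 3->7, 2->17, 1->19, 0->7), giving [12, 8, 19, 15, 7, 17, 19, 7].

[12, 8, 19, 15, 7, 17, 19, 7]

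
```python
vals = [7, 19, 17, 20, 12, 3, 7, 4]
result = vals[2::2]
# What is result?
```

vals has length 8. The slice vals[2::2] selects indices [2, 4, 6] (2->17, 4->12, 6->7), giving [17, 12, 7].

[17, 12, 7]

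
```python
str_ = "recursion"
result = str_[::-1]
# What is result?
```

str_ has length 9. The slice str_[::-1] selects indices [8, 7, 6, 5, 4, 3, 2, 1, 0] (8->'n', 7->'o', 6->'i', 5->'s', 4->'r', 3->'u', 2->'c', 1->'e', 0->'r'), giving 'noisrucer'.

'noisrucer'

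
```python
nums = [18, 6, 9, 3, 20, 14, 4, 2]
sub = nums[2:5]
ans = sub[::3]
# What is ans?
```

nums has length 8. The slice nums[2:5] selects indices [2, 3, 4] (2->9, 3->3, 4->20), giving [9, 3, 20]. So sub = [9, 3, 20]. sub has length 3. The slice sub[::3] selects indices [0] (0->9), giving [9].

[9]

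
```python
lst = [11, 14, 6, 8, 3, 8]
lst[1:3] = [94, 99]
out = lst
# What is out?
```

lst starts as [11, 14, 6, 8, 3, 8] (length 6). The slice lst[1:3] covers indices [1, 2] with values [14, 6]. Replacing that slice with [94, 99] (same length) produces [11, 94, 99, 8, 3, 8].

[11, 94, 99, 8, 3, 8]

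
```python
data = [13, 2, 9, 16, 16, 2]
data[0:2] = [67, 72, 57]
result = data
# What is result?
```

data starts as [13, 2, 9, 16, 16, 2] (length 6). The slice data[0:2] covers indices [0, 1] with values [13, 2]. Replacing that slice with [67, 72, 57] (different length) produces [67, 72, 57, 9, 16, 16, 2].

[67, 72, 57, 9, 16, 16, 2]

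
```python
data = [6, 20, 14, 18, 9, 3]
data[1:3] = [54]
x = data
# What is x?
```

data starts as [6, 20, 14, 18, 9, 3] (length 6). The slice data[1:3] covers indices [1, 2] with values [20, 14]. Replacing that slice with [54] (different length) produces [6, 54, 18, 9, 3].

[6, 54, 18, 9, 3]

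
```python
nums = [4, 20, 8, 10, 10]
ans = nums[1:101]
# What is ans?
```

nums has length 5. The slice nums[1:101] selects indices [1, 2, 3, 4] (1->20, 2->8, 3->10, 4->10), giving [20, 8, 10, 10].

[20, 8, 10, 10]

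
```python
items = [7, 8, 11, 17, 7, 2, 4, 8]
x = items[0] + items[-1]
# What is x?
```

items has length 8. items[0] = 7.
items has length 8. Negative index -1 maps to positive index 8 + (-1) = 7. items[7] = 8.
Sum: 7 + 8 = 15.

15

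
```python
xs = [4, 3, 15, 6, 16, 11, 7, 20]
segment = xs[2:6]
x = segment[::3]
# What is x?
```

xs has length 8. The slice xs[2:6] selects indices [2, 3, 4, 5] (2->15, 3->6, 4->16, 5->11), giving [15, 6, 16, 11]. So segment = [15, 6, 16, 11]. segment has length 4. The slice segment[::3] selects indices [0, 3] (0->15, 3->11), giving [15, 11].

[15, 11]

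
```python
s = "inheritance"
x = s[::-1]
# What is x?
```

s has length 11. The slice s[::-1] selects indices [10, 9, 8, 7, 6, 5, 4, 3, 2, 1, 0] (10->'e', 9->'c', 8->'n', 7->'a', 6->'t', 5->'i', 4->'r', 3->'e', 2->'h', 1->'n', 0->'i'), giving 'ecnatirehni'.

'ecnatirehni'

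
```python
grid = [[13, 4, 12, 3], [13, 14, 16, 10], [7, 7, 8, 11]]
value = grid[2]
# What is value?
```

grid has 3 rows. Row 2 is [7, 7, 8, 11].

[7, 7, 8, 11]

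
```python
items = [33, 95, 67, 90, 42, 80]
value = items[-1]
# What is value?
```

items has length 6. Negative index -1 maps to positive index 6 + (-1) = 5. items[5] = 80.

80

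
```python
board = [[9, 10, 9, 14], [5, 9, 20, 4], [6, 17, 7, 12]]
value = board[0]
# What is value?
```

board has 3 rows. Row 0 is [9, 10, 9, 14].

[9, 10, 9, 14]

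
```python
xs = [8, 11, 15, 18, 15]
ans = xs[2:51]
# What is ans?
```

xs has length 5. The slice xs[2:51] selects indices [2, 3, 4] (2->15, 3->18, 4->15), giving [15, 18, 15].

[15, 18, 15]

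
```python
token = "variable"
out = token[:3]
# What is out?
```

token has length 8. The slice token[:3] selects indices [0, 1, 2] (0->'v', 1->'a', 2->'r'), giving 'var'.

'var'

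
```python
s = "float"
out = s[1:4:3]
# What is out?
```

s has length 5. The slice s[1:4:3] selects indices [1] (1->'l'), giving 'l'.

'l'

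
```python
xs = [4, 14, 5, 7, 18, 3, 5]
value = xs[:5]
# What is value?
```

xs has length 7. The slice xs[:5] selects indices [0, 1, 2, 3, 4] (0->4, 1->14, 2->5, 3->7, 4->18), giving [4, 14, 5, 7, 18].

[4, 14, 5, 7, 18]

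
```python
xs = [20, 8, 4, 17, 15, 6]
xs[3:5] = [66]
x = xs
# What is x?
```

xs starts as [20, 8, 4, 17, 15, 6] (length 6). The slice xs[3:5] covers indices [3, 4] with values [17, 15]. Replacing that slice with [66] (different length) produces [20, 8, 4, 66, 6].

[20, 8, 4, 66, 6]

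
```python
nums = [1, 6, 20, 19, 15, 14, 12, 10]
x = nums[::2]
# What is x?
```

nums has length 8. The slice nums[::2] selects indices [0, 2, 4, 6] (0->1, 2->20, 4->15, 6->12), giving [1, 20, 15, 12].

[1, 20, 15, 12]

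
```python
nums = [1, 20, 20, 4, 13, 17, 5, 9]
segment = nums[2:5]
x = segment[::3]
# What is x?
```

nums has length 8. The slice nums[2:5] selects indices [2, 3, 4] (2->20, 3->4, 4->13), giving [20, 4, 13]. So segment = [20, 4, 13]. segment has length 3. The slice segment[::3] selects indices [0] (0->20), giving [20].

[20]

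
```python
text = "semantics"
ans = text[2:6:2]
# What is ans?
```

text has length 9. The slice text[2:6:2] selects indices [2, 4] (2->'m', 4->'n'), giving 'mn'.

'mn'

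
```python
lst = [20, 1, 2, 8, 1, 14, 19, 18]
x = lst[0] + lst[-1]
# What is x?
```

lst has length 8. lst[0] = 20.
lst has length 8. Negative index -1 maps to positive index 8 + (-1) = 7. lst[7] = 18.
Sum: 20 + 18 = 38.

38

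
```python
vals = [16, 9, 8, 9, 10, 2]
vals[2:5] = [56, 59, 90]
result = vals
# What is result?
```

vals starts as [16, 9, 8, 9, 10, 2] (length 6). The slice vals[2:5] covers indices [2, 3, 4] with values [8, 9, 10]. Replacing that slice with [56, 59, 90] (same length) produces [16, 9, 56, 59, 90, 2].

[16, 9, 56, 59, 90, 2]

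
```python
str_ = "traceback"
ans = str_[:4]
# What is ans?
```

str_ has length 9. The slice str_[:4] selects indices [0, 1, 2, 3] (0->'t', 1->'r', 2->'a', 3->'c'), giving 'trac'.

'trac'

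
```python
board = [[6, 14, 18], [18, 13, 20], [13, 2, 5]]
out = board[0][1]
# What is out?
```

board[0] = [6, 14, 18]. Taking column 1 of that row yields 14.

14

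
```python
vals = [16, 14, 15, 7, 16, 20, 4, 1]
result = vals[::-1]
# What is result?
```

vals has length 8. The slice vals[::-1] selects indices [7, 6, 5, 4, 3, 2, 1, 0] (7->1, 6->4, 5->20, 4->16, 3->7, 2->15, 1->14, 0->16), giving [1, 4, 20, 16, 7, 15, 14, 16].

[1, 4, 20, 16, 7, 15, 14, 16]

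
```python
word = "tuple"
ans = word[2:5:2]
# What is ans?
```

word has length 5. The slice word[2:5:2] selects indices [2, 4] (2->'p', 4->'e'), giving 'pe'.

'pe'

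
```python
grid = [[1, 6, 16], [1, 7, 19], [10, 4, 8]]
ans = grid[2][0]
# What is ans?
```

grid[2] = [10, 4, 8]. Taking column 0 of that row yields 10.

10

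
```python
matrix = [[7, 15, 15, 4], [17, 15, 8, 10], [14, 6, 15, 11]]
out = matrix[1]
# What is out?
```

matrix has 3 rows. Row 1 is [17, 15, 8, 10].

[17, 15, 8, 10]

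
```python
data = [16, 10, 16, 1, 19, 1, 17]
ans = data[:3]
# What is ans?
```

data has length 7. The slice data[:3] selects indices [0, 1, 2] (0->16, 1->10, 2->16), giving [16, 10, 16].

[16, 10, 16]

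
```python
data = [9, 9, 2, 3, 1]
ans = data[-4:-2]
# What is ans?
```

data has length 5. The slice data[-4:-2] selects indices [1, 2] (1->9, 2->2), giving [9, 2].

[9, 2]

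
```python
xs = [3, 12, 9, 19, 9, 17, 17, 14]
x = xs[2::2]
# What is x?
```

xs has length 8. The slice xs[2::2] selects indices [2, 4, 6] (2->9, 4->9, 6->17), giving [9, 9, 17].

[9, 9, 17]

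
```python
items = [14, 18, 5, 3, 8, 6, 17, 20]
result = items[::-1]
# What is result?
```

items has length 8. The slice items[::-1] selects indices [7, 6, 5, 4, 3, 2, 1, 0] (7->20, 6->17, 5->6, 4->8, 3->3, 2->5, 1->18, 0->14), giving [20, 17, 6, 8, 3, 5, 18, 14].

[20, 17, 6, 8, 3, 5, 18, 14]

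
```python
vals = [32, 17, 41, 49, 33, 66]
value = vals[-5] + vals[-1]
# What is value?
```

vals has length 6. Negative index -5 maps to positive index 6 + (-5) = 1. vals[1] = 17.
vals has length 6. Negative index -1 maps to positive index 6 + (-1) = 5. vals[5] = 66.
Sum: 17 + 66 = 83.

83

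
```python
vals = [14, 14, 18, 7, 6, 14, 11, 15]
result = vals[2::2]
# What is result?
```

vals has length 8. The slice vals[2::2] selects indices [2, 4, 6] (2->18, 4->6, 6->11), giving [18, 6, 11].

[18, 6, 11]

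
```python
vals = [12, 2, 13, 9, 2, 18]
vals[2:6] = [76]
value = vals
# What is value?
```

vals starts as [12, 2, 13, 9, 2, 18] (length 6). The slice vals[2:6] covers indices [2, 3, 4, 5] with values [13, 9, 2, 18]. Replacing that slice with [76] (different length) produces [12, 2, 76].

[12, 2, 76]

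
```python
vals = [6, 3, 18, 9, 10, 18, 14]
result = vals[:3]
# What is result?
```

vals has length 7. The slice vals[:3] selects indices [0, 1, 2] (0->6, 1->3, 2->18), giving [6, 3, 18].

[6, 3, 18]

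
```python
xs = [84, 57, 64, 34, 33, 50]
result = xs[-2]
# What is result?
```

xs has length 6. Negative index -2 maps to positive index 6 + (-2) = 4. xs[4] = 33.

33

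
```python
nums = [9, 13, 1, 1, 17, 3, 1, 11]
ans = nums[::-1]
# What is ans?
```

nums has length 8. The slice nums[::-1] selects indices [7, 6, 5, 4, 3, 2, 1, 0] (7->11, 6->1, 5->3, 4->17, 3->1, 2->1, 1->13, 0->9), giving [11, 1, 3, 17, 1, 1, 13, 9].

[11, 1, 3, 17, 1, 1, 13, 9]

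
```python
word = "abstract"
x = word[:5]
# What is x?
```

word has length 8. The slice word[:5] selects indices [0, 1, 2, 3, 4] (0->'a', 1->'b', 2->'s', 3->'t', 4->'r'), giving 'abstr'.

'abstr'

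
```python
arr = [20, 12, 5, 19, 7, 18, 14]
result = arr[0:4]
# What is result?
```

arr has length 7. The slice arr[0:4] selects indices [0, 1, 2, 3] (0->20, 1->12, 2->5, 3->19), giving [20, 12, 5, 19].

[20, 12, 5, 19]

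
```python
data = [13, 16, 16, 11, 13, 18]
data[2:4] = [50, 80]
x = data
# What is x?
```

data starts as [13, 16, 16, 11, 13, 18] (length 6). The slice data[2:4] covers indices [2, 3] with values [16, 11]. Replacing that slice with [50, 80] (same length) produces [13, 16, 50, 80, 13, 18].

[13, 16, 50, 80, 13, 18]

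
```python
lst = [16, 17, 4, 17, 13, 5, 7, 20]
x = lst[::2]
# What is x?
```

lst has length 8. The slice lst[::2] selects indices [0, 2, 4, 6] (0->16, 2->4, 4->13, 6->7), giving [16, 4, 13, 7].

[16, 4, 13, 7]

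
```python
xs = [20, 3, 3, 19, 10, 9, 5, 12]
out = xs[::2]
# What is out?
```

xs has length 8. The slice xs[::2] selects indices [0, 2, 4, 6] (0->20, 2->3, 4->10, 6->5), giving [20, 3, 10, 5].

[20, 3, 10, 5]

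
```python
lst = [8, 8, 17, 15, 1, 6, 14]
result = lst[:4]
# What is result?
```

lst has length 7. The slice lst[:4] selects indices [0, 1, 2, 3] (0->8, 1->8, 2->17, 3->15), giving [8, 8, 17, 15].

[8, 8, 17, 15]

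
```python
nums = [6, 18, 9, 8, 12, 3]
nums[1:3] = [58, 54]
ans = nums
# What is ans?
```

nums starts as [6, 18, 9, 8, 12, 3] (length 6). The slice nums[1:3] covers indices [1, 2] with values [18, 9]. Replacing that slice with [58, 54] (same length) produces [6, 58, 54, 8, 12, 3].

[6, 58, 54, 8, 12, 3]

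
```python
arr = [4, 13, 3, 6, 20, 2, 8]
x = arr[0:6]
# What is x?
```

arr has length 7. The slice arr[0:6] selects indices [0, 1, 2, 3, 4, 5] (0->4, 1->13, 2->3, 3->6, 4->20, 5->2), giving [4, 13, 3, 6, 20, 2].

[4, 13, 3, 6, 20, 2]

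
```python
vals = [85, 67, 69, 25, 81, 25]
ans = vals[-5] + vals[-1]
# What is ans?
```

vals has length 6. Negative index -5 maps to positive index 6 + (-5) = 1. vals[1] = 67.
vals has length 6. Negative index -1 maps to positive index 6 + (-1) = 5. vals[5] = 25.
Sum: 67 + 25 = 92.

92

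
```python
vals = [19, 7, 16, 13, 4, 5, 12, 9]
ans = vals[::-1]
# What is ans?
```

vals has length 8. The slice vals[::-1] selects indices [7, 6, 5, 4, 3, 2, 1, 0] (7->9, 6->12, 5->5, 4->4, 3->13, 2->16, 1->7, 0->19), giving [9, 12, 5, 4, 13, 16, 7, 19].

[9, 12, 5, 4, 13, 16, 7, 19]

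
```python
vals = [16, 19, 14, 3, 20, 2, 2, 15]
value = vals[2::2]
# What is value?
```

vals has length 8. The slice vals[2::2] selects indices [2, 4, 6] (2->14, 4->20, 6->2), giving [14, 20, 2].

[14, 20, 2]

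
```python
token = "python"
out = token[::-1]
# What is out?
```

token has length 6. The slice token[::-1] selects indices [5, 4, 3, 2, 1, 0] (5->'n', 4->'o', 3->'h', 2->'t', 1->'y', 0->'p'), giving 'nohtyp'.

'nohtyp'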